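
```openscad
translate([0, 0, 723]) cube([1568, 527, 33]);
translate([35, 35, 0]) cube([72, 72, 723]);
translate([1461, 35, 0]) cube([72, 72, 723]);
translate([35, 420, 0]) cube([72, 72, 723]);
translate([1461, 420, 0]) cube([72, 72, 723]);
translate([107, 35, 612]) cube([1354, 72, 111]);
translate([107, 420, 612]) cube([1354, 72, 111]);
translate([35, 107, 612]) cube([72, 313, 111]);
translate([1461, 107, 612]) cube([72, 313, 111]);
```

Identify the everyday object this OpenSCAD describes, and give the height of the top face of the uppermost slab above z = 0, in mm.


A table. The table height is 756 mm.

A 1568×527×33 slab sits at z = 723 on four 72 mm square posts — a table. The top surface is at 723 + 33 = 756 mm.


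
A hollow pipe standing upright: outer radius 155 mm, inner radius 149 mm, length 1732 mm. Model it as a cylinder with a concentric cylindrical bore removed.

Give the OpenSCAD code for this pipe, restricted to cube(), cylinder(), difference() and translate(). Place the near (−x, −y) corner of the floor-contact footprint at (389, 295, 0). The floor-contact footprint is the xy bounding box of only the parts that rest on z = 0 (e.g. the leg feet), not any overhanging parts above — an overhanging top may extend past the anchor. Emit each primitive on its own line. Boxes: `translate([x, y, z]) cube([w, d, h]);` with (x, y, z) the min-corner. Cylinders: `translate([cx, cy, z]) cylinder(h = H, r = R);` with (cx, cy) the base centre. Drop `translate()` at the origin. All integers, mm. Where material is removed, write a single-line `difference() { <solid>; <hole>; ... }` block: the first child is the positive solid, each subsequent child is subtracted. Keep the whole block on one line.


difference() { translate([544, 450, 0]) cylinder(h = 1732, r = 155); translate([544, 450, 0]) cylinder(h = 1732, r = 149); }


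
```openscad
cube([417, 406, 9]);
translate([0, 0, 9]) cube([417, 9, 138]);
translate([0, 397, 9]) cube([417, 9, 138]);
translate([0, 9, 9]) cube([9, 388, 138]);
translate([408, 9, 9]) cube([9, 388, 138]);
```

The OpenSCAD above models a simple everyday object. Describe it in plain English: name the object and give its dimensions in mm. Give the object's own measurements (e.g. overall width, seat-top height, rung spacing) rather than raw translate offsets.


An open-topped rectangular box: outside dimensions 417×406×147 mm, with a uniform wall and base thickness of 9 mm. The base is a full 417×406 slab on the floor; four walls sit on top of the base. The front and back walls (the −y and +y sides) span the full width; the two side walls fit between them.


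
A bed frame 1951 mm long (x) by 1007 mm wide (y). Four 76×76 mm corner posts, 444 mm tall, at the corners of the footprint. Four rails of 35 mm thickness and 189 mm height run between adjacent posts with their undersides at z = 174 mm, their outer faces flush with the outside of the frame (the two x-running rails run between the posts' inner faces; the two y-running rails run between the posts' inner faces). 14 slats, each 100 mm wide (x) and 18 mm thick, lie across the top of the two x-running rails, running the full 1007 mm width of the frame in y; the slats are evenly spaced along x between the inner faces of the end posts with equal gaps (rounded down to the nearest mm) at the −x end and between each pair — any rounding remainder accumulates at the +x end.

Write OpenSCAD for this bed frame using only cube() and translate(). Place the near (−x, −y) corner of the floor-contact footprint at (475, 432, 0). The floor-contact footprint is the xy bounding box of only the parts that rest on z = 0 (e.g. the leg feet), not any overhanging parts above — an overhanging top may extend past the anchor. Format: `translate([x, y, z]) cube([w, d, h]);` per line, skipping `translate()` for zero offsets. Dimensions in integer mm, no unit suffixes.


translate([475, 432, 0]) cube([76, 76, 444]);
translate([475, 1363, 0]) cube([76, 76, 444]);
translate([2350, 432, 0]) cube([76, 76, 444]);
translate([2350, 1363, 0]) cube([76, 76, 444]);
translate([551, 432, 174]) cube([1799, 35, 189]);
translate([551, 1404, 174]) cube([1799, 35, 189]);
translate([475, 508, 174]) cube([35, 855, 189]);
translate([2391, 508, 174]) cube([35, 855, 189]);
translate([577, 432, 363]) cube([100, 1007, 18]);
translate([703, 432, 363]) cube([100, 1007, 18]);
translate([829, 432, 363]) cube([100, 1007, 18]);
translate([955, 432, 363]) cube([100, 1007, 18]);
translate([1081, 432, 363]) cube([100, 1007, 18]);
translate([1207, 432, 363]) cube([100, 1007, 18]);
translate([1333, 432, 363]) cube([100, 1007, 18]);
translate([1459, 432, 363]) cube([100, 1007, 18]);
translate([1585, 432, 363]) cube([100, 1007, 18]);
translate([1711, 432, 363]) cube([100, 1007, 18]);
translate([1837, 432, 363]) cube([100, 1007, 18]);
translate([1963, 432, 363]) cube([100, 1007, 18]);
translate([2089, 432, 363]) cube([100, 1007, 18]);
translate([2215, 432, 363]) cube([100, 1007, 18]);


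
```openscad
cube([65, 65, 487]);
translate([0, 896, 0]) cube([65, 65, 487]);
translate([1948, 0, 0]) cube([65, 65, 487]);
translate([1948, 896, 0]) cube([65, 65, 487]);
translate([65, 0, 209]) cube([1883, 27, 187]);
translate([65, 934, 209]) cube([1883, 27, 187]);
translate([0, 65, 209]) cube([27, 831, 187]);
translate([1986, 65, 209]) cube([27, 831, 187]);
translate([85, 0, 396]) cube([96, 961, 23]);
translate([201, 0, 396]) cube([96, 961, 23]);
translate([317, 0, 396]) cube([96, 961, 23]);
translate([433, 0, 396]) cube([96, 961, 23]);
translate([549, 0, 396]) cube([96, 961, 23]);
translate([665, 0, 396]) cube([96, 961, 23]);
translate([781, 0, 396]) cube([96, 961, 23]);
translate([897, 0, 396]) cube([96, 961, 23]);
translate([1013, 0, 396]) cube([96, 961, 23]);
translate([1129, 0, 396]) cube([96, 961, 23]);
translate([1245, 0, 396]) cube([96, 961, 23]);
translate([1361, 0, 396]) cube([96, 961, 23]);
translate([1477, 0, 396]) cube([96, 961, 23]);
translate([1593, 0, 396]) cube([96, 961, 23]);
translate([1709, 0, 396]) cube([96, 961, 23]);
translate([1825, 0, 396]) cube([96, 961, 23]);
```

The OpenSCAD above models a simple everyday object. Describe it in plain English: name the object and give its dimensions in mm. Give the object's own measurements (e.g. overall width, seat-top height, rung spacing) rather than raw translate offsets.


A bed frame 2013 mm long (x) by 961 mm wide (y). Four 65×65 mm corner posts, 487 mm tall, at the corners of the footprint. Four rails of 27 mm thickness and 187 mm height run between adjacent posts with their undersides at z = 209 mm, their outer faces flush with the outside of the frame (the two x-running rails run between the posts' inner faces; the two y-running rails run between the posts' inner faces). 16 slats, each 96 mm wide (x) and 23 mm thick, lie across the top of the two x-running rails, running the full 961 mm width of the frame in y; along x they sit between the end posts with a 20 mm gap after the −x posts and between neighbouring slats, leaving 27 mm before the +x posts.


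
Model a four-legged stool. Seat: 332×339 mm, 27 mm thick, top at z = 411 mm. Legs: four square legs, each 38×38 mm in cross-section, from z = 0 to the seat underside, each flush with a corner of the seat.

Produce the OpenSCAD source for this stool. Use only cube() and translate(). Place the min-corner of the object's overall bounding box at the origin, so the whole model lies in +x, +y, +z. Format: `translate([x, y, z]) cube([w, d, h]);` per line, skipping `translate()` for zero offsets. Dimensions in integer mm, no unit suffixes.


translate([0, 0, 384]) cube([332, 339, 27]);
cube([38, 38, 384]);
translate([294, 0, 0]) cube([38, 38, 384]);
translate([0, 301, 0]) cube([38, 38, 384]);
translate([294, 301, 0]) cube([38, 38, 384]);


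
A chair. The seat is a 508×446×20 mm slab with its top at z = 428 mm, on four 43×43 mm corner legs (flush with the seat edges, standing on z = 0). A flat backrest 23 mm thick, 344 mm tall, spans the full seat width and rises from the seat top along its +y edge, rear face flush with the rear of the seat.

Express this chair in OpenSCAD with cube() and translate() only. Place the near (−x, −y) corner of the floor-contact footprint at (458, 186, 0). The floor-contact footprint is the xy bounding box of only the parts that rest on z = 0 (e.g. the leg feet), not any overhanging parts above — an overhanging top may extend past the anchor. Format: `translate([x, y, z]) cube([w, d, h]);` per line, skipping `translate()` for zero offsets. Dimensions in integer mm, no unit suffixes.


// leg_h = 428 - 20 = 408
translate([458, 186, 408]) cube([508, 446, 20]);
translate([458, 186, 0]) cube([43, 43, 408]);
translate([923, 186, 0]) cube([43, 43, 408]);
translate([458, 589, 0]) cube([43, 43, 408]);
translate([923, 589, 0]) cube([43, 43, 408]);
translate([458, 609, 428]) cube([508, 23, 344]);


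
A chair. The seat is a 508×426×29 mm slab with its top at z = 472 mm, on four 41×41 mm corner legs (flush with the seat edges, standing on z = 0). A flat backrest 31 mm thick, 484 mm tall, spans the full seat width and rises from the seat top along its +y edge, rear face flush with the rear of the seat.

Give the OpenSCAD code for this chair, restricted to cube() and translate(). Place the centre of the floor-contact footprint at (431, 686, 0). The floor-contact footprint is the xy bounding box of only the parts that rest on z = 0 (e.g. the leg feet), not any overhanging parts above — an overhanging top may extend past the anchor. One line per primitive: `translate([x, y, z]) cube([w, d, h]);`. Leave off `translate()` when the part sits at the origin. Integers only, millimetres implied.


translate([177, 473, 443]) cube([508, 426, 29]);
translate([177, 473, 0]) cube([41, 41, 443]);
translate([644, 473, 0]) cube([41, 41, 443]);
translate([177, 858, 0]) cube([41, 41, 443]);
translate([644, 858, 0]) cube([41, 41, 443]);
translate([177, 868, 472]) cube([508, 31, 484]);


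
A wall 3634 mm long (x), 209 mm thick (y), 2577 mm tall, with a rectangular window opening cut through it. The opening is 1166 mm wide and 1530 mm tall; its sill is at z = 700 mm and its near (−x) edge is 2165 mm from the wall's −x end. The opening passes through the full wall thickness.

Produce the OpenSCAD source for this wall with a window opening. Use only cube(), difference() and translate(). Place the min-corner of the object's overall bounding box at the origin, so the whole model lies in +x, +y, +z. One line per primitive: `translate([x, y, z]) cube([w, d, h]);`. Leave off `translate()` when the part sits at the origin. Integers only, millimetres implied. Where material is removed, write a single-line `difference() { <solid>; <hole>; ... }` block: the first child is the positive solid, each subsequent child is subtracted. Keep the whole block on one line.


difference() { cube([3634, 209, 2577]); translate([2165, 0, 700]) cube([1166, 209, 1530]); }


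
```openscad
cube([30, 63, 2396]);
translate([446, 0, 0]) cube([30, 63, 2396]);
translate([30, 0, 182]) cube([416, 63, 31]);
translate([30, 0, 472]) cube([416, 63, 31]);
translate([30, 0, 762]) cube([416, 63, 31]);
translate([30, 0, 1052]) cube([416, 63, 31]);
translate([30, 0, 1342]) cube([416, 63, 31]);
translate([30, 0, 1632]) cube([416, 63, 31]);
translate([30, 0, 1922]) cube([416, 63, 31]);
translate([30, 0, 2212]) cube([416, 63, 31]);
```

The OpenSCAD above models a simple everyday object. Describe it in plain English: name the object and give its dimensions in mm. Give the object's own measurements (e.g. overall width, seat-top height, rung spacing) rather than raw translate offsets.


A straight ladder. Two 30×63 mm vertical rails, 2396 mm tall, stand 476 mm apart (outside-to-outside) with their front faces coplanar on the −y side. 8 rungs, each 63 mm deep and 31 mm tall, span between the inner faces of the rails, front faces flush with the rails. The lowest rung's underside is at z = 182 mm and rungs are spaced 290 mm apart (underside to underside).


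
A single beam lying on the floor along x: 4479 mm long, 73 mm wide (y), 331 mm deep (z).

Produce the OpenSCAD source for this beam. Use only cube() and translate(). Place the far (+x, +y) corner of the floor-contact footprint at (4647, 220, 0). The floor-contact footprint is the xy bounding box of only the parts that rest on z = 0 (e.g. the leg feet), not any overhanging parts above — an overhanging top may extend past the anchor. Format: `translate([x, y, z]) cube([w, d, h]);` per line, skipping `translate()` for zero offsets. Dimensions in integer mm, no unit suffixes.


translate([168, 147, 0]) cube([4479, 73, 331]);


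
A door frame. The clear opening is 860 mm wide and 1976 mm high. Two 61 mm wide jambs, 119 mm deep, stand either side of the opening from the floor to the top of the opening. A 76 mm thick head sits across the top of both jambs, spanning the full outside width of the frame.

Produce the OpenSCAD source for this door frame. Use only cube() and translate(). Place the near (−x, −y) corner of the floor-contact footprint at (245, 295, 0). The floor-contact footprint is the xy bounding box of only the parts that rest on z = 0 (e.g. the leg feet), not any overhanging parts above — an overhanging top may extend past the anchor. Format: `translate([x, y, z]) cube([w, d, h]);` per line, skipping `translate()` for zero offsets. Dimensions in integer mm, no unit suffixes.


translate([245, 295, 0]) cube([61, 119, 1976]);
translate([1166, 295, 0]) cube([61, 119, 1976]);
translate([245, 295, 1976]) cube([982, 119, 76]);


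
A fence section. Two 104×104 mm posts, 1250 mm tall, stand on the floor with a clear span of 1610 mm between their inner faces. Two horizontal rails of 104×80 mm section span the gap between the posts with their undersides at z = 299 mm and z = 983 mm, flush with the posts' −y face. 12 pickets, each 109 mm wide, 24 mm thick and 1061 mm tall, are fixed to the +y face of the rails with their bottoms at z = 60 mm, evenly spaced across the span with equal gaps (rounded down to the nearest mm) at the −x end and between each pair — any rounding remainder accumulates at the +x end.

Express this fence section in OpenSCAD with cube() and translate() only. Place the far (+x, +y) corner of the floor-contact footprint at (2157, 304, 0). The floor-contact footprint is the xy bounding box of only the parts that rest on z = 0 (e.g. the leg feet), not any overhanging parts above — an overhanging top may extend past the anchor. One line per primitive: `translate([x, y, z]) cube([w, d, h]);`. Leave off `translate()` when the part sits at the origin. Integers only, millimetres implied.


translate([339, 200, 0]) cube([104, 104, 1250]);
translate([2053, 200, 0]) cube([104, 104, 1250]);
translate([443, 200, 299]) cube([1610, 104, 80]);
translate([443, 200, 983]) cube([1610, 104, 80]);
translate([466, 304, 60]) cube([109, 24, 1061]);
translate([598, 304, 60]) cube([109, 24, 1061]);
translate([730, 304, 60]) cube([109, 24, 1061]);
translate([862, 304, 60]) cube([109, 24, 1061]);
translate([994, 304, 60]) cube([109, 24, 1061]);
translate([1126, 304, 60]) cube([109, 24, 1061]);
translate([1258, 304, 60]) cube([109, 24, 1061]);
translate([1390, 304, 60]) cube([109, 24, 1061]);
translate([1522, 304, 60]) cube([109, 24, 1061]);
translate([1654, 304, 60]) cube([109, 24, 1061]);
translate([1786, 304, 60]) cube([109, 24, 1061]);
translate([1918, 304, 60]) cube([109, 24, 1061]);


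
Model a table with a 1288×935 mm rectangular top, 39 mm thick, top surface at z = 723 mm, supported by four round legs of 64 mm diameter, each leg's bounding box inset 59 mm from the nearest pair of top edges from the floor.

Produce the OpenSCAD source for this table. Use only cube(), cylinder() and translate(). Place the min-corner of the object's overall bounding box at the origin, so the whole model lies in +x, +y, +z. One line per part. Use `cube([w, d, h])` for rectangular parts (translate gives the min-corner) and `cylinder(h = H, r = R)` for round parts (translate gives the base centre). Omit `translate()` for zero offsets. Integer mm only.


translate([0, 0, 684]) cube([1288, 935, 39]);
translate([91, 91, 0]) cylinder(h = 684, r = 32);
translate([1197, 91, 0]) cylinder(h = 684, r = 32);
translate([91, 844, 0]) cylinder(h = 684, r = 32);
translate([1197, 844, 0]) cylinder(h = 684, r = 32);


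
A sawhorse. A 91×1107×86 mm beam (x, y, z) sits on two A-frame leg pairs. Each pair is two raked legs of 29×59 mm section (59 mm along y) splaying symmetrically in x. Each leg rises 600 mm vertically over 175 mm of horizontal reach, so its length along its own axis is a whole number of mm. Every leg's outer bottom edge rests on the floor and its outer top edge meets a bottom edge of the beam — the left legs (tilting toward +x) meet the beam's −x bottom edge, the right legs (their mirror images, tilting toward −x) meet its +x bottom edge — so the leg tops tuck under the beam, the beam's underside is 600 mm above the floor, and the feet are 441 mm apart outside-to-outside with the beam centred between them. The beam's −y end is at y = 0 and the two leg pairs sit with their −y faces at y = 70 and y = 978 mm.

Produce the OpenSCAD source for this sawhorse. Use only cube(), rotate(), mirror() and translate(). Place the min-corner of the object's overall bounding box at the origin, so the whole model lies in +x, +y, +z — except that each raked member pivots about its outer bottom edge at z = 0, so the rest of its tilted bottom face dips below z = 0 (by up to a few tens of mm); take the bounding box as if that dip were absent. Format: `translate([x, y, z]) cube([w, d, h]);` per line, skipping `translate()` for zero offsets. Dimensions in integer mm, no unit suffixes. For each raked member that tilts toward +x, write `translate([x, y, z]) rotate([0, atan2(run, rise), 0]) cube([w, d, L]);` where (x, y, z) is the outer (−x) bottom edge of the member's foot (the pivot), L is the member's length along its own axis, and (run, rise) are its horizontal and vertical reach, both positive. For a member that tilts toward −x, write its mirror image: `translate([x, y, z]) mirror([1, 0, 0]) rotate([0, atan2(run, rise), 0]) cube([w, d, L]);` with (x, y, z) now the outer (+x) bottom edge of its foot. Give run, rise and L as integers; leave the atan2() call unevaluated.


translate([175, 0, 600]) cube([91, 1107, 86]);
translate([0, 70, 0]) rotate([0, atan2(175, 600), 0]) cube([29, 59, 625]);
translate([441, 70, 0]) mirror([1, 0, 0]) rotate([0, atan2(175, 600), 0]) cube([29, 59, 625]);
translate([0, 978, 0]) rotate([0, atan2(175, 600), 0]) cube([29, 59, 625]);
translate([441, 978, 0]) mirror([1, 0, 0]) rotate([0, atan2(175, 600), 0]) cube([29, 59, 625]);


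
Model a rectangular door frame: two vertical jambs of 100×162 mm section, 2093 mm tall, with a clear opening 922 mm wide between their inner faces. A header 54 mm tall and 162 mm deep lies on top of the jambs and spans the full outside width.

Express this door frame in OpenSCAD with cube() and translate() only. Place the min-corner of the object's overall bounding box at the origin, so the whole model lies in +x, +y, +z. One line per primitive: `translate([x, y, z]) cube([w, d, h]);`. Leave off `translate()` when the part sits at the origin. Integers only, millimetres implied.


cube([100, 162, 2093]);
translate([1022, 0, 0]) cube([100, 162, 2093]);
translate([0, 0, 2093]) cube([1122, 162, 54]);


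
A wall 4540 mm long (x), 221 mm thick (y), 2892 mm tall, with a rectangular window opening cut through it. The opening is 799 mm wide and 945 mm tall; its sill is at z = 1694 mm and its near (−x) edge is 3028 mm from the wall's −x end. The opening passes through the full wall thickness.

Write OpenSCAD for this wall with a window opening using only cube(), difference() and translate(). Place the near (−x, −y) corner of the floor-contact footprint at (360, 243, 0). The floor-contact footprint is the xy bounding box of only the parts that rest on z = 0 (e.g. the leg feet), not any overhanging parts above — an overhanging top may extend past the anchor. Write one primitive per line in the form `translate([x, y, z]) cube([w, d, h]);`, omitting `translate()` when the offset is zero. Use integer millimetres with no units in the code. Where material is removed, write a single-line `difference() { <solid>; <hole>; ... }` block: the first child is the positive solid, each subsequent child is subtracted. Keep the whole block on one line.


difference() { translate([360, 243, 0]) cube([4540, 221, 2892]); translate([3388, 243, 1694]) cube([799, 221, 945]); }


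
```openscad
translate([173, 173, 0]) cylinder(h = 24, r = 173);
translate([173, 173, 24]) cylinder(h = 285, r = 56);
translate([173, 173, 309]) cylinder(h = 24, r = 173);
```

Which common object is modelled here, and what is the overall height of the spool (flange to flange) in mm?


A spool. The overall height is 333 mm.

Three coaxial cylinders, large–small–large — a spool. Two 24 mm flanges and a 285 mm core give 24 + 285 + 24 = 333 mm.


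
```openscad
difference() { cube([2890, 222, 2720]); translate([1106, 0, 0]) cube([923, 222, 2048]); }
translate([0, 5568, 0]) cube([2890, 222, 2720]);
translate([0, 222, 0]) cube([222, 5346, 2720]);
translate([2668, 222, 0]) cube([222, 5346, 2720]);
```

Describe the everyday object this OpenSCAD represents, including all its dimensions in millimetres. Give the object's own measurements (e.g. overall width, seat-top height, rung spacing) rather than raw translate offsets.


A single room: four walls, each 2720 mm tall and 222 mm thick, enclosing an outside footprint 2890×5790 mm (x × y), no floor or roof. The front and back walls (−y and +y sides) run the full x-width; the side walls fit between their inner faces. A door opening 923 mm wide and 2048 mm tall is cut through the front wall from the floor up, its −x edge 1106 mm from the wall's −x end.


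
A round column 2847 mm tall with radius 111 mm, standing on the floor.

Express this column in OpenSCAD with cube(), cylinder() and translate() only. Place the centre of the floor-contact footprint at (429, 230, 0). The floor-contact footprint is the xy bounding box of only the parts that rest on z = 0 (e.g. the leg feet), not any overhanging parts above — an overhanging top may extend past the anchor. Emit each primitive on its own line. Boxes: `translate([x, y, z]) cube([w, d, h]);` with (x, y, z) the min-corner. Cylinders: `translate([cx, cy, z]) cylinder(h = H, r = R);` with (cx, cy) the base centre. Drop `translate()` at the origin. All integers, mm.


translate([429, 230, 0]) cylinder(h = 2847, r = 111);


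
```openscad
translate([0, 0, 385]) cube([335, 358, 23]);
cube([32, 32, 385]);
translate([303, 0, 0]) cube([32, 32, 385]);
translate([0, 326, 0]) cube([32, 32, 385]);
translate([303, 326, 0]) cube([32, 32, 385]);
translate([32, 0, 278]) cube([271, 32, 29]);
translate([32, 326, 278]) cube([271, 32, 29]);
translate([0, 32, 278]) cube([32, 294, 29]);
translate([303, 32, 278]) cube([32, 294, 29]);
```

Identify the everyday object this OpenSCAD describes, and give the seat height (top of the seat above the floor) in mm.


A stool. The seat height is 408 mm.

A 335×358×23 slab at z = 385 on four corner posts — a stool. The seat top is 385 + 23 = 408 mm.


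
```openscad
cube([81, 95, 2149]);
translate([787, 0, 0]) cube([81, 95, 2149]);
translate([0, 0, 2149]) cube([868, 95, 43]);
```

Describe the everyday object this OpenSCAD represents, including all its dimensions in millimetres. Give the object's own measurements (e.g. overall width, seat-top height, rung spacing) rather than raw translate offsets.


A door frame. The clear opening is 706 mm wide and 2149 mm high. Two 81 mm wide jambs, 95 mm deep, stand either side of the opening from the floor to the top of the opening. A 43 mm thick head sits across the top of both jambs, spanning the full outside width of the frame.


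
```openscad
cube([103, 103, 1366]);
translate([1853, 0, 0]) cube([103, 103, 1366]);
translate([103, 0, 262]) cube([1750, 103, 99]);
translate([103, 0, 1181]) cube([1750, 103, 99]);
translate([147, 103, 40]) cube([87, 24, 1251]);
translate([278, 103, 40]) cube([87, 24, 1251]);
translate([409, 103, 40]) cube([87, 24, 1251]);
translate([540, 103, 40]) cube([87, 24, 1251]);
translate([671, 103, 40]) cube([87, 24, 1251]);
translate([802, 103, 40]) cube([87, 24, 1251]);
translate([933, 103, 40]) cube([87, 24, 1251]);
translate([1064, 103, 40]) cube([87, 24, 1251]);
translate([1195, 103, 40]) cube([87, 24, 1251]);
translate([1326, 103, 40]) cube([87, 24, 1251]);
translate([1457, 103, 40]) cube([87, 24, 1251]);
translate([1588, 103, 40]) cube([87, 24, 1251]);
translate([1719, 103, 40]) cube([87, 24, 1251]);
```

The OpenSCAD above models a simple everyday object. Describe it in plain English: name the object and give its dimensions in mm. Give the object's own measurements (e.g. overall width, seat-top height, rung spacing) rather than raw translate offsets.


A fence section. Two 103×103 mm posts, 1366 mm tall, stand on the floor with a clear span of 1750 mm between their inner faces. Two horizontal rails of 103×99 mm section span the gap between the posts with their undersides at z = 262 mm and z = 1181 mm, flush with the posts' −y face. 13 pickets, each 87 mm wide, 24 mm thick and 1251 mm tall, are fixed to the +y face of the rails with their bottoms at z = 40 mm, spaced across the span with a 44 mm gap after the −x post and between neighbouring pickets, with 47 mm left before the +x post.


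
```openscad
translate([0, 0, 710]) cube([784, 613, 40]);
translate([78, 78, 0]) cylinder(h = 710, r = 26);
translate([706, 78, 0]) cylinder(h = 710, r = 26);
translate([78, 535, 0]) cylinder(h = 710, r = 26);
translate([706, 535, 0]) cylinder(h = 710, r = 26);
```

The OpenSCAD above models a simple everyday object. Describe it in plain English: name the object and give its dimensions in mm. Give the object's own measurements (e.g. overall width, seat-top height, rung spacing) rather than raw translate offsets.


A rectangular dining table. The top is 784×613×40 mm with its upper surface at z = 750 mm. It stands on four round legs of 52 mm diameter, each leg's bounding box inset 52 mm from the nearest pair of top edges, running from the floor to the underside of the top.


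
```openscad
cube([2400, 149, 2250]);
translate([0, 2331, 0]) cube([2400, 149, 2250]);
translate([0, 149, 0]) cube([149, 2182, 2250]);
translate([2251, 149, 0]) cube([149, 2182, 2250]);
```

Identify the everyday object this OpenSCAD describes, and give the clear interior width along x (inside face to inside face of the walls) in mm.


A house (or room) frame. The interior width is 2102 mm.

Four 2250 mm walls enclosing a rectangle with no floor or roof — a room or house frame. Outside width is 2400 mm and wall thickness is 149 mm, so the interior width is 2400 − 2 × 149 = 2102 mm.


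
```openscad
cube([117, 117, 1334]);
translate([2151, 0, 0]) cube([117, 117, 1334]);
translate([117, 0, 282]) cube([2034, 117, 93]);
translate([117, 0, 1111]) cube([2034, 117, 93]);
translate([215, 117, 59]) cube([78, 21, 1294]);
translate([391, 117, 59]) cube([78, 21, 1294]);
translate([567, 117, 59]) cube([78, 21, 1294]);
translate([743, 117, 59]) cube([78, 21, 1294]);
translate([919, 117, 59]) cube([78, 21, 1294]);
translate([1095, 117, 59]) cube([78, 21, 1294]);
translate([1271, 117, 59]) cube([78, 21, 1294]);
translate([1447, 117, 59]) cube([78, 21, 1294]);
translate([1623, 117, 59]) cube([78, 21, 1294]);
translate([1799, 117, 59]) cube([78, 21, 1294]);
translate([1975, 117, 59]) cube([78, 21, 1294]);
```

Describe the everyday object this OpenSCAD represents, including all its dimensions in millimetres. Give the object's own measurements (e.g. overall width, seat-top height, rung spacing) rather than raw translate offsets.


A fence section. Two 117×117 mm posts, 1334 mm tall, stand on the floor with a clear span of 2034 mm between their inner faces. Two horizontal rails of 117×93 mm section span the gap between the posts with their undersides at z = 282 mm and z = 1111 mm, flush with the posts' −y face. 11 pickets, each 78 mm wide, 21 mm thick and 1294 mm tall, are fixed to the +y face of the rails with their bottoms at z = 59 mm, spaced across the span with a 98 mm gap after the −x post and between neighbouring pickets and before the +x post.


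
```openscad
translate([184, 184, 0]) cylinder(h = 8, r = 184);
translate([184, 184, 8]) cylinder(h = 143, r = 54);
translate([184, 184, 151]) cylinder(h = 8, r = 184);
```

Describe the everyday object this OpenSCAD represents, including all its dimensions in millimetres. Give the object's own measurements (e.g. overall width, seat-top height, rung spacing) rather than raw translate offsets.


A spool: two coaxial disc flanges of radius 184 mm and thickness 8 mm, joined by a core cylinder of radius 54 mm and height 143 mm. The lower flange rests on z = 0 and the three cylinders share a vertical axis.


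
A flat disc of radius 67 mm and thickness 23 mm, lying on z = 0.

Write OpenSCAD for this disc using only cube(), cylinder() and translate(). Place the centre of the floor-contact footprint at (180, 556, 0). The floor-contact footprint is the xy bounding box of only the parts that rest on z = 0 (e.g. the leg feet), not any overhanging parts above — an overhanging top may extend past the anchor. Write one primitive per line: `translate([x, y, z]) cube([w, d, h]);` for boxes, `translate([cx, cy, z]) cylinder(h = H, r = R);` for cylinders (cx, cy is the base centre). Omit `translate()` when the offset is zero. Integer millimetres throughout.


translate([180, 556, 0]) cylinder(h = 23, r = 67);


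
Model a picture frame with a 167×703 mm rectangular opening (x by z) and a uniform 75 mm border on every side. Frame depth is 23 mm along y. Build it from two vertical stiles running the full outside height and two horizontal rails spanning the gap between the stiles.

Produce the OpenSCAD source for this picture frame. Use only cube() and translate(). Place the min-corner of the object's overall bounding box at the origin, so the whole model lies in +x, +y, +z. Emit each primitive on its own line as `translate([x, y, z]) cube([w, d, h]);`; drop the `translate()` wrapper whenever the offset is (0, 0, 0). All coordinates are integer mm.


cube([75, 23, 853]);
translate([242, 0, 0]) cube([75, 23, 853]);
translate([75, 0, 0]) cube([167, 23, 75]);
translate([75, 0, 778]) cube([167, 23, 75]);


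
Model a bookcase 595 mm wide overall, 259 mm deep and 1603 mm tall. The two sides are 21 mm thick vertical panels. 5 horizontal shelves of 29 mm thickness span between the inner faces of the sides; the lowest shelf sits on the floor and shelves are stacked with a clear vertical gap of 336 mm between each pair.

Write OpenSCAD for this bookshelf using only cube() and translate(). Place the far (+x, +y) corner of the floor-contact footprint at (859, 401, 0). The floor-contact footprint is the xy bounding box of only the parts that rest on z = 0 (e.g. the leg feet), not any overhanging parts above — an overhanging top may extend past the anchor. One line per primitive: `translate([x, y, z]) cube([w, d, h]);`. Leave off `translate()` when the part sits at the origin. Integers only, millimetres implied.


translate([264, 142, 0]) cube([21, 259, 1603]);
translate([838, 142, 0]) cube([21, 259, 1603]);
translate([285, 142, 0]) cube([553, 259, 29]);
translate([285, 142, 365]) cube([553, 259, 29]);
translate([285, 142, 730]) cube([553, 259, 29]);
translate([285, 142, 1095]) cube([553, 259, 29]);
translate([285, 142, 1460]) cube([553, 259, 29]);


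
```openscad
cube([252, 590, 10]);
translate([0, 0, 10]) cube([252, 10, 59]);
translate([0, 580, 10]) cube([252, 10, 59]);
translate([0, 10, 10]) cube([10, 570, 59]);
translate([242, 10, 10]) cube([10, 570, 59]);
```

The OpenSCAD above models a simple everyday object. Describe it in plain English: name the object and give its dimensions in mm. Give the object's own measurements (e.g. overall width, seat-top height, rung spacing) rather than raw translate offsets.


An open-topped rectangular box: outside dimensions 252×590×69 mm, with a uniform wall and base thickness of 10 mm. The base is a full 252×590 slab on the floor; four walls sit on top of the base. The front and back walls (the −y and +y sides) span the full width; the two side walls fit between them.


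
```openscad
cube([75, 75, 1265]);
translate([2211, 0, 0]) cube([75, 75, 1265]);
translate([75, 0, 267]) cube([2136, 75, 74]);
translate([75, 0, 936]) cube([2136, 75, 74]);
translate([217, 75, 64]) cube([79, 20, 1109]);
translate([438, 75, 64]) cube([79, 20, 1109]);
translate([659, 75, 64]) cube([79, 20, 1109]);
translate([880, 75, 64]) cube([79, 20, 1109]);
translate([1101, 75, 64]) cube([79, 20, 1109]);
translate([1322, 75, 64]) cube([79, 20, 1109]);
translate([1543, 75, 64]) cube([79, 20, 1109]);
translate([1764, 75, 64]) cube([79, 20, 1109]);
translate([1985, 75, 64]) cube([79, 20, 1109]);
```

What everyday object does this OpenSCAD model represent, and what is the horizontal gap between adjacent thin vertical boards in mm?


A fence section. The picket gap is 142 mm.

Two posts, two rails, 9 pickets — a fence section. Span 2136 mm holds 9 pickets of 79 mm with 10 equal gaps: ⌊(2136 − 9·79) / 10⌋ = 142 mm.


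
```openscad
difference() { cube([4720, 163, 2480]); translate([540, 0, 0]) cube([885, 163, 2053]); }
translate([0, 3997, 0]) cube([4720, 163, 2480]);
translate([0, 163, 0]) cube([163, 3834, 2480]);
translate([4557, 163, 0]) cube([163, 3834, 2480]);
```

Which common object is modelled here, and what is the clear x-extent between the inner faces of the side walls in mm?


A single room. The interior width is 4394 mm.

Four walls enclosing a rectangle with a door in the front wall — a room. Outside width 4720 minus two 163 mm walls gives 4394 mm.


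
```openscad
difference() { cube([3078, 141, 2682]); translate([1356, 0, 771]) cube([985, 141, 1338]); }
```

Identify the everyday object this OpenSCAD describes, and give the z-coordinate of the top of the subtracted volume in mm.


A wall with a window opening. The window head height is 2109 mm.

A wall with a rectangular opening subtracted — a window. Sill at z = 771, opening 1338 mm tall, so the head is at 771 + 1338 = 2109 mm.


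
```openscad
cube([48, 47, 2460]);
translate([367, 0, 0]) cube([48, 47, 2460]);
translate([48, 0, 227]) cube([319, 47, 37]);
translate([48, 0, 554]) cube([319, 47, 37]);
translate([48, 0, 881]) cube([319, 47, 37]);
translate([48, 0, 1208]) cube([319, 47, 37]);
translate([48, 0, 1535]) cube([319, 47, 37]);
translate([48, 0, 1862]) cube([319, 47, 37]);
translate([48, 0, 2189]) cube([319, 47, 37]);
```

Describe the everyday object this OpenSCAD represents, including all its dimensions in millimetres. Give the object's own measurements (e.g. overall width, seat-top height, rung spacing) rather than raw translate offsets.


A straight ladder. Two 48×47 mm vertical rails, 2460 mm tall, stand 415 mm apart (outside-to-outside) with their front faces coplanar on the −y side. 7 rungs, each 47 mm deep and 37 mm tall, span between the inner faces of the rails, front faces flush with the rails. The lowest rung's underside is at z = 227 mm and rungs are spaced 327 mm apart (underside to underside).


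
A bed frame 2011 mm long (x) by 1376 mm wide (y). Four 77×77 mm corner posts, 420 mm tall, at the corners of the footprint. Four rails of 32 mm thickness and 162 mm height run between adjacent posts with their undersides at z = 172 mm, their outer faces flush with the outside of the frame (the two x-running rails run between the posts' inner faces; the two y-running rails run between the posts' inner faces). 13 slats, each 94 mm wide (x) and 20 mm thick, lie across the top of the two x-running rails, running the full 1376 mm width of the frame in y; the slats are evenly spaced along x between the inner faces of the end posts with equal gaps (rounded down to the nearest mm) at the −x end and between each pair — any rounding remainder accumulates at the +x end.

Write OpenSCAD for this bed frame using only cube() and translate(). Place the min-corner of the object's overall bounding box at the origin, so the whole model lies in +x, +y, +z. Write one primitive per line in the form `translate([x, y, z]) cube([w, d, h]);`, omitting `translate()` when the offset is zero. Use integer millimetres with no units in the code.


cube([77, 77, 420]);
translate([0, 1299, 0]) cube([77, 77, 420]);
translate([1934, 0, 0]) cube([77, 77, 420]);
translate([1934, 1299, 0]) cube([77, 77, 420]);
translate([77, 0, 172]) cube([1857, 32, 162]);
translate([77, 1344, 172]) cube([1857, 32, 162]);
translate([0, 77, 172]) cube([32, 1222, 162]);
translate([1979, 77, 172]) cube([32, 1222, 162]);
translate([122, 0, 334]) cube([94, 1376, 20]);
translate([261, 0, 334]) cube([94, 1376, 20]);
translate([400, 0, 334]) cube([94, 1376, 20]);
translate([539, 0, 334]) cube([94, 1376, 20]);
translate([678, 0, 334]) cube([94, 1376, 20]);
translate([817, 0, 334]) cube([94, 1376, 20]);
translate([956, 0, 334]) cube([94, 1376, 20]);
translate([1095, 0, 334]) cube([94, 1376, 20]);
translate([1234, 0, 334]) cube([94, 1376, 20]);
translate([1373, 0, 334]) cube([94, 1376, 20]);
translate([1512, 0, 334]) cube([94, 1376, 20]);
translate([1651, 0, 334]) cube([94, 1376, 20]);
translate([1790, 0, 334]) cube([94, 1376, 20]);


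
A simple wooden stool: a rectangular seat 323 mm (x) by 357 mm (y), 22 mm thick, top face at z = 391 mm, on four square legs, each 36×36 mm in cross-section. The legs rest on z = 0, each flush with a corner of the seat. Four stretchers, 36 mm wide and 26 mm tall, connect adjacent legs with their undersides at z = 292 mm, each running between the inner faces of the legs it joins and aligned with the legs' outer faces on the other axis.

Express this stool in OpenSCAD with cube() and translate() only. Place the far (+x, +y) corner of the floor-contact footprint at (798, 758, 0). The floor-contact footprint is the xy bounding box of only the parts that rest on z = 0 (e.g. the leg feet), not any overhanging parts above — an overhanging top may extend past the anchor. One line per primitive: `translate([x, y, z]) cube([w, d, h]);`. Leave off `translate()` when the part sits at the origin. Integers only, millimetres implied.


translate([475, 401, 369]) cube([323, 357, 22]);
translate([475, 401, 0]) cube([36, 36, 369]);
translate([762, 401, 0]) cube([36, 36, 369]);
translate([475, 722, 0]) cube([36, 36, 369]);
translate([762, 722, 0]) cube([36, 36, 369]);
translate([511, 401, 292]) cube([251, 36, 26]);
translate([511, 722, 292]) cube([251, 36, 26]);
translate([475, 437, 292]) cube([36, 285, 26]);
translate([762, 437, 292]) cube([36, 285, 26]);


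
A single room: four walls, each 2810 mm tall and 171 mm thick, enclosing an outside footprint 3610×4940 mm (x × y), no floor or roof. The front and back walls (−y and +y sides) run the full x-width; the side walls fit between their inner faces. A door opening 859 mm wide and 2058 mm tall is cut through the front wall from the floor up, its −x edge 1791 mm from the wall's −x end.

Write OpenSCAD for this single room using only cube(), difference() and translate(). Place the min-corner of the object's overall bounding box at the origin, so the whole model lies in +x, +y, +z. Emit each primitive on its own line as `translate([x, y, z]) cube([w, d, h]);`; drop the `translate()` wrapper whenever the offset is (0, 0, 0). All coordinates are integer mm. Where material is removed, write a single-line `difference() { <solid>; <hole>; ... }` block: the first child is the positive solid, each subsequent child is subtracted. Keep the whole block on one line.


difference() { cube([3610, 171, 2810]); translate([1791, 0, 0]) cube([859, 171, 2058]); }
translate([0, 4769, 0]) cube([3610, 171, 2810]);
translate([0, 171, 0]) cube([171, 4598, 2810]);
translate([3439, 171, 0]) cube([171, 4598, 2810]);


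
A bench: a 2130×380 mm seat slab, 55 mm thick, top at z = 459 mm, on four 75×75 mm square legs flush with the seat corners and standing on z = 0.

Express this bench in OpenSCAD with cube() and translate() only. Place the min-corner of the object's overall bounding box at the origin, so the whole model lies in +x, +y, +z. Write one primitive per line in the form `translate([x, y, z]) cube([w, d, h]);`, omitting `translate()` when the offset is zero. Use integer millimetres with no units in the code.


// leg_h = 459 − 55 = 404
translate([0, 0, 404]) cube([2130, 380, 55]);
cube([75, 75, 404]);
translate([0, 305, 0]) cube([75, 75, 404]);
translate([2055, 0, 0]) cube([75, 75, 404]);
translate([2055, 305, 0]) cube([75, 75, 404]);
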